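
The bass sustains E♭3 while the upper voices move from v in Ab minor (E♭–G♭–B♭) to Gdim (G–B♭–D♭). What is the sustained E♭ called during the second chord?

Pedal tone (pedal point).

The harmony at that moment is G diminished triad (G, B♭, D♭); E♭3 is not a chord tone.
It is held over (the same pitch as the preceding E♭3) and then sustained as the same pitch into the next harmony.
Sustained through a change of harmony — a pedal tone.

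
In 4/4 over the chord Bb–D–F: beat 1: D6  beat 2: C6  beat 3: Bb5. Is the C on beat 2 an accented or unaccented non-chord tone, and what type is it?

Unaccented passing tone.

The harmony at that moment is Bb major triad (Bb, D, F); C6 is not a chord tone.
It is approached by step down from D6 and left by step down to Bb5.
Step in, step out in the same direction — a passing tone.
It falls on a weak beat, so it is unaccented.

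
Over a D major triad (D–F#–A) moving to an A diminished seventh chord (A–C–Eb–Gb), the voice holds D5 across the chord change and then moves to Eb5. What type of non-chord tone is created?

The harmony at that moment is A diminished seventh chord (A, C, Eb, Gb); D5 is not a chord tone.
It is held over (the same pitch as the preceding D5) and left by step up to Eb5.
Held over from the previous chord and resolving up by step — a retardation.

D5 is a retardation.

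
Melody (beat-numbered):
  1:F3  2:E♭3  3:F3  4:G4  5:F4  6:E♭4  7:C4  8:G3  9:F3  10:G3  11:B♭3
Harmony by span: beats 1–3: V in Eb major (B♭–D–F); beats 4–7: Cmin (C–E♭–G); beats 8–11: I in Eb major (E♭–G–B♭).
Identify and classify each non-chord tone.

E♭3 (beat 2) — neighbor tone; F4 (beat 5) — passing tone; F3 (beat 9) — neighbor tone.

The harmony at that moment is B♭ major triad (B♭, D, F); E♭3 is not a chord tone.
It is approached by step down from F3 and left by step up to F3.
Step away and step back to the same note — a neighbor tone (lower neighbor).
The harmony at that moment is C minor triad (C, E♭, G); F4 is not a chord tone.
It is approached by step down from G4 and left by step down to E♭4.
Step in, step out in the same direction — a passing tone.
The harmony at that moment is E♭ major triad (E♭, G, B♭); F3 is not a chord tone.
It is approached by step down from G3 and left by step up to G3.
Step away and step back to the same note — a neighbor tone (lower neighbor).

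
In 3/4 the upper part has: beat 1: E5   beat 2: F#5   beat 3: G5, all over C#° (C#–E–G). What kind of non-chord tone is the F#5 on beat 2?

Passing tone.

The harmony at that moment is C# diminished triad (C#, E, G); F#5 is not a chord tone.
It is approached by step up from E5 and left by step up to G5.
Step in, step out in the same direction — a passing tone.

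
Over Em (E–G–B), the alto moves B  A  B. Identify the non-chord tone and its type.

The harmony at that moment is E minor triad (E, G, B); A is not a chord tone.
It is approached by step down from B and left by step up to B.
Step away and step back to the same note — a neighbor tone (lower neighbor).

A is a neighbor tone.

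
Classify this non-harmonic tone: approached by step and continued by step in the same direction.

Passing tone.

Approach: by step. Departure: by step, continuing in the same direction.
Stepwise on both sides with no change of direction means the note fills in the space between two different chord tones — a passing tone. (Had it turned back to its starting note it would be a neighbor tone instead.)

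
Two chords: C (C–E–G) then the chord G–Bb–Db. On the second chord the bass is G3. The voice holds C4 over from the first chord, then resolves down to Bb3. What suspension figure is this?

At the second chord the bass is G3. The suspended C4 lies a fourth above the bass; after resolving down by step to Bb3, the interval above the bass becomes a third.
Suspension figures are named by those two intervals: 4–3.

4–3 suspension.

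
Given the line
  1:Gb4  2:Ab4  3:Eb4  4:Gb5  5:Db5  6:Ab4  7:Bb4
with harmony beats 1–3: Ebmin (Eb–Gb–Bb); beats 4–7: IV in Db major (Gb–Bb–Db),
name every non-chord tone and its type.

The harmony at that moment is Eb minor triad (Eb, Gb, Bb); Ab4 is not a chord tone.
It is approached by step up from Gb4 and left by leap down to Eb4.
Step in, leap out — an escape tone.
The harmony at that moment is Gb major triad (Gb, Bb, Db); Ab4 is not a chord tone.
It is approached by leap down from Db5 and left by step up to Bb4.
Leap in, step out — an appoggiatura.

Ab4 (beat 2) — escape tone; Ab4 (beat 6) — appoggiatura.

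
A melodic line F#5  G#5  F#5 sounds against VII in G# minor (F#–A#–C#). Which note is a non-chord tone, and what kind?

The harmony at that moment is F# major triad (F#, A#, C#); G#5 is not a chord tone.
It is approached by step up from F#5 and left by step down to F#5.
Step away and step back to the same note — a neighbor tone (upper neighbor).

G#5 is a neighbor tone.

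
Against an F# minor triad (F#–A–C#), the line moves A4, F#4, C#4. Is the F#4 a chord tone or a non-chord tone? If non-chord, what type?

Chord tone (the root of F# minor triad).

F# minor triad contains F#, A, C#; F# is the root, so it is a chord tone.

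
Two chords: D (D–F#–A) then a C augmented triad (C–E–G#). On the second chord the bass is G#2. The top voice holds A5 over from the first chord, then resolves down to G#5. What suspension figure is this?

9–8 suspension.

At the second chord the bass is G#2. The suspended A5 lies a ninth above the bass; after resolving down by step to G#5, the interval above the bass becomes an octave.
Suspension figures are named by those two intervals: 9–8.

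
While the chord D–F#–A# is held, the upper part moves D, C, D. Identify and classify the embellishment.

The harmony at that moment is D augmented triad (D, F#, A#); C is not a chord tone.
It is approached by step down from D and left by step up to D.
Step away and step back to the same note — a neighbor tone (lower neighbor).

C is a neighbor tone.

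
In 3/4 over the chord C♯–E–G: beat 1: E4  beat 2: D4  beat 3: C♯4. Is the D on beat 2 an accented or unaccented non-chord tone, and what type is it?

The harmony at that moment is C♯ diminished triad (C♯, E, G); D4 is not a chord tone.
It is approached by step down from E4 and left by step down to C♯4.
Step in, step out in the same direction — a passing tone.
It falls on a weak beat, so it is unaccented.

Unaccented passing tone.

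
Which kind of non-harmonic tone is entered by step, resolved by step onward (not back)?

Approach: by step. Departure: by step, continuing in the same direction.
Stepwise on both sides with no change of direction means the note fills in the space between two different chord tones — a passing tone. (Had it turned back to its starting note it would be a neighbor tone instead.)

Passing tone.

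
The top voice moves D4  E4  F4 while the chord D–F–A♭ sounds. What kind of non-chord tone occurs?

E4 is a passing tone.

The harmony at that moment is D diminished triad (D, F, A♭); E4 is not a chord tone.
It is approached by step up from D4 and left by step up to F4.
Step in, step out in the same direction — a passing tone.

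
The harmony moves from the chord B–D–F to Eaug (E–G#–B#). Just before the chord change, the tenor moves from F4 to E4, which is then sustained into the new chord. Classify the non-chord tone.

The harmony at that moment is B diminished triad (B, D, F); E4 is not a chord tone.
It is approached by step down from F4 and then sustained as the same pitch into the next harmony.
Arriving early and becoming a chord tone when the harmony changes — an anticipation.

E4 is an anticipation.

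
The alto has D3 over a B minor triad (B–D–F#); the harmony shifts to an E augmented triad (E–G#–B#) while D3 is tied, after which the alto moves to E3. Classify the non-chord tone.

D3 is a retardation.

The harmony at that moment is E augmented triad (E, G#, B#); D3 is not a chord tone.
It is held over (the same pitch as the preceding D3) and left by step up to E3.
Held over from the previous chord and resolving up by step — a retardation.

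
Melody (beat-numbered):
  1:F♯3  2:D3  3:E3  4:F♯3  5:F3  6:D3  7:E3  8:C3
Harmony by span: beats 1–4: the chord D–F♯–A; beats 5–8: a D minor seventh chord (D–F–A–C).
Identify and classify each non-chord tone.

The harmony at that moment is D major triad (D, F♯, A); E3 is not a chord tone.
It is approached by step up from D3 and left by step up to F♯3.
Step in, step out in the same direction — a passing tone.
The harmony at that moment is D minor seventh chord (D, F, A, C); E3 is not a chord tone.
It is approached by step up from D3 and left by leap down to C3.
Step in, leap out — an escape tone.

E3 (beat 3) — passing tone; E3 (beat 7) — escape tone.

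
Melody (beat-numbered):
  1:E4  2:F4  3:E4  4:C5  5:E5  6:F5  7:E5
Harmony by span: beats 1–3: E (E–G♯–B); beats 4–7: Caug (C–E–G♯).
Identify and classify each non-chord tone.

F4 (beat 2) — neighbor tone; F5 (beat 6) — neighbor tone.

The harmony at that moment is E major triad (E, G♯, B); F4 is not a chord tone.
It is approached by step up from E4 and left by step down to E4.
Step away and step back to the same note — a neighbor tone (upper neighbor).
The harmony at that moment is C augmented triad (C, E, G♯); F5 is not a chord tone.
It is approached by step up from E5 and left by step down to E5.
Step away and step back to the same note — a neighbor tone (upper neighbor).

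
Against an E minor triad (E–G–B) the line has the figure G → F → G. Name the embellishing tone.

F is a neighbor tone.

The harmony at that moment is E minor triad (E, G, B); F is not a chord tone.
It is approached by step down from G and left by step up to G.
Step away and step back to the same note — a neighbor tone (lower neighbor).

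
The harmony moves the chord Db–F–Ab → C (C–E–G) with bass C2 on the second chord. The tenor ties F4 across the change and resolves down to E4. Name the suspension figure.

At the second chord the bass is C2. The suspended F4 lies a fourth above the bass; after resolving down by step to E4, the interval above the bass becomes a third.
Suspension figures are named by those two intervals: 4–3.

4–3 suspension.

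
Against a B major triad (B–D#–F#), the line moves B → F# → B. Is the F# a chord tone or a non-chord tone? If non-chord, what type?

B major triad contains B, D#, F#; F# is the fifth, so it is a chord tone.

Chord tone (the fifth of B major triad).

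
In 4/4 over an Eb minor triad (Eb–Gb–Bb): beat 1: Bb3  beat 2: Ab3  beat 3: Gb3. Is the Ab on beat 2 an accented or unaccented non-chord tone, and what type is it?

Unaccented passing tone.

The harmony at that moment is Eb minor triad (Eb, Gb, Bb); Ab3 is not a chord tone.
It is approached by step down from Bb3 and left by step down to Gb3.
Step in, step out in the same direction — a passing tone.
It falls on a weak beat, so it is unaccented.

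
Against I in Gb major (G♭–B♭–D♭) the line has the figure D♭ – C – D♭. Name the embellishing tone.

C is a neighbor tone.

The harmony at that moment is G♭ major triad (G♭, B♭, D♭); C is not a chord tone.
It is approached by step down from D♭ and left by step up to D♭.
Step away and step back to the same note — a neighbor tone (lower neighbor).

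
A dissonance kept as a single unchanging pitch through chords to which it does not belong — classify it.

Pedal tone.

Approach: none. Departure: none — a single pitch is sustained while the chords change around it, passing through harmonies that do not contain it.
No melodic motion at all; the dissonance is created entirely by the moving harmonies against the stationary note — a pedal tone (pedal point).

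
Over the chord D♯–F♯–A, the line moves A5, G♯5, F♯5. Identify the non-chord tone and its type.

The harmony at that moment is D♯ diminished triad (D♯, F♯, A); G♯5 is not a chord tone.
It is approached by step down from A5 and left by step down to F♯5.
Step in, step out in the same direction — a passing tone.

G♯5 is a passing tone.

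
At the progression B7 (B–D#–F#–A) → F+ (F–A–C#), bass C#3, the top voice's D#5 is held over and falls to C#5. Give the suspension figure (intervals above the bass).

9–8 suspension.

At the second chord the bass is C#3. The suspended D#5 lies a ninth above the bass; after resolving down by step to C#5, the interval above the bass becomes an octave.
Suspension figures are named by those two intervals: 9–8.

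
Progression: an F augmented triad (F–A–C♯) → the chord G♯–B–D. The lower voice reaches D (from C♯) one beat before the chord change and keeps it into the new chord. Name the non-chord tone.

The harmony at that moment is F augmented triad (F, A, C♯); D is not a chord tone.
It is approached by step up from C♯ and then sustained as the same pitch into the next harmony.
Arriving early and becoming a chord tone when the harmony changes — an anticipation.

D is an anticipation.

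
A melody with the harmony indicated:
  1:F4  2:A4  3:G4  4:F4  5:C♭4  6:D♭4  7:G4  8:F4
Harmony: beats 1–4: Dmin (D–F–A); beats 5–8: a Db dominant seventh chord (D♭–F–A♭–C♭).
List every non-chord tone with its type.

The harmony at that moment is D minor triad (D, F, A); G4 is not a chord tone.
It is approached by step down from A4 and left by step down to F4.
Step in, step out in the same direction — a passing tone.
The harmony at that moment is D♭ dominant seventh chord (D♭, F, A♭, C♭); G4 is not a chord tone.
It is approached by leap up from D♭4 and left by step down to F4.
Leap in, step out — an appoggiatura.

G4 (beat 3) — passing tone; G4 (beat 7) — appoggiatura.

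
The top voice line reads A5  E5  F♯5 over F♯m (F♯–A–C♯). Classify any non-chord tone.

E5 is an appoggiatura.

The harmony at that moment is F♯ minor triad (F♯, A, C♯); E5 is not a chord tone.
It is approached by leap down from A5 and left by step up to F♯5.
Leap in, step out — an appoggiatura.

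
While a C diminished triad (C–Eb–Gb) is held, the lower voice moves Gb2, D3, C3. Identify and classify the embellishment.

The harmony at that moment is C diminished triad (C, Eb, Gb); D3 is not a chord tone.
It is approached by leap up from Gb2 and left by step down to C3.
Leap in, step out — an appoggiatura.

D3 is an appoggiatura.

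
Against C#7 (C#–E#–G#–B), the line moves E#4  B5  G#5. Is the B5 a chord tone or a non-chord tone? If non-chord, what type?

C# dominant seventh chord contains C#, E#, G#, B; B is the seventh, so it is a chord tone.

Chord tone (the seventh of C# dominant seventh chord).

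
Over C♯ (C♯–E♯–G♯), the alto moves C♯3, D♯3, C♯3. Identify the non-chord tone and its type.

D♯3 is a neighbor tone.

The harmony at that moment is C♯ major triad (C♯, E♯, G♯); D♯3 is not a chord tone.
It is approached by step up from C♯3 and left by step down to C♯3.
Step away and step back to the same note — a neighbor tone (upper neighbor).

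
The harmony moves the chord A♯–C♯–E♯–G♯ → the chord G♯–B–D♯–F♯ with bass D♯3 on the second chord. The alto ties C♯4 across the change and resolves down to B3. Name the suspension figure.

7–6 suspension.

At the second chord the bass is D♯3. The suspended C♯4 lies a seventh above the bass; after resolving down by step to B3, the interval above the bass becomes a sixth.
Suspension figures are named by those two intervals: 7–6.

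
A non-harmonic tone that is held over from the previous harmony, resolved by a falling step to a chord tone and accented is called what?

Approach: by preparation — the pitch is first a chord tone, then held (tied or repeated) while the harmony changes under it. Departure: down by step. Metric position: strong.
A prepared dissonance that resolves downward by step — a suspension. (The same figure resolving upward would be a retardation.)

Suspension.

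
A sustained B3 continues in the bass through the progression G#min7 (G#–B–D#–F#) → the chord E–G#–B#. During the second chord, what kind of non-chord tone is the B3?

Pedal tone (pedal point).

The harmony at that moment is E augmented triad (E, G#, B#); B3 is not a chord tone.
It is held over (the same pitch as the preceding B3) and then sustained as the same pitch into the next harmony.
Sustained through a change of harmony — a pedal tone.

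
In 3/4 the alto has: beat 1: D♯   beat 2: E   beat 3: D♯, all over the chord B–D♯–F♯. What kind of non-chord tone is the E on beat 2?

The harmony at that moment is B major triad (B, D♯, F♯); E is not a chord tone.
It is approached by step up from D♯ and left by step down to D♯.
Step away and step back to the same note — a neighbor tone (upper neighbor).

Upper neighbor tone.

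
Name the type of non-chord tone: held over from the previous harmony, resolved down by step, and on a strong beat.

Approach: by preparation — the pitch is first a chord tone, then held (tied or repeated) while the harmony changes under it. Departure: down by step. Metric position: strong.
A prepared dissonance that resolves downward by step — a suspension. (The same figure resolving upward would be a retardation.)

Suspension.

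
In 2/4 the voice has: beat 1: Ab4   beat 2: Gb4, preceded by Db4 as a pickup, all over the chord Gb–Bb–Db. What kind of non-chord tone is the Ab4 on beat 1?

Appoggiatura.

The harmony at that moment is Gb major triad (Gb, Bb, Db); Ab4 is not a chord tone.
It is approached by leap up from Db4 and left by step down to Gb4.
Leap in, step out, metrically accented — an appoggiatura.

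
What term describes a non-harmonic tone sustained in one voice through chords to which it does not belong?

Pedal tone.

Approach: none. Departure: none — a single pitch is sustained while the chords change around it, passing through harmonies that do not contain it.
No melodic motion at all; the dissonance is created entirely by the moving harmonies against the stationary note — a pedal tone (pedal point).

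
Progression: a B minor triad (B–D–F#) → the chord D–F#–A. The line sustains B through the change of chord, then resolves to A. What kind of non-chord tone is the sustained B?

The harmony at that moment is D major triad (D, F#, A); B is not a chord tone.
It is held over (the same pitch as the preceding B) and left by step down to A.
Held over from the previous chord and resolving down by step — a suspension.

B is a suspension.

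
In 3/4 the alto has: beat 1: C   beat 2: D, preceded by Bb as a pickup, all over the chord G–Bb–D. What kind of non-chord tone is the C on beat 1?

The harmony at that moment is G minor triad (G, Bb, D); C is not a chord tone.
It is approached by step up from Bb and left by step up to D.
Step in, step out in the same direction — a passing tone.

Passing tone.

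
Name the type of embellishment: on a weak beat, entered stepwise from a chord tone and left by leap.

Approach: by step. Departure: by leap. Metric position: weak.
Step in, leap out, from a weak position — an escape tone (échappée). (It is the mirror image of the appoggiatura, which leaps in and steps out on a strong beat.)

Escape tone.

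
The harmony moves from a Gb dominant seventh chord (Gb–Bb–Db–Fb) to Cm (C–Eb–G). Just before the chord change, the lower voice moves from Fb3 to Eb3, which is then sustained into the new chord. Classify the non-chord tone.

Eb3 is an anticipation.

The harmony at that moment is Gb dominant seventh chord (Gb, Bb, Db, Fb); Eb3 is not a chord tone.
It is approached by step down from Fb3 and then sustained as the same pitch into the next harmony.
Arriving early and becoming a chord tone when the harmony changes — an anticipation.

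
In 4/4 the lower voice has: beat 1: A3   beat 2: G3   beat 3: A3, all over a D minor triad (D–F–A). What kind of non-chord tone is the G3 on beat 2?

The harmony at that moment is D minor triad (D, F, A); G3 is not a chord tone.
It is approached by step down from A3 and left by step up to A3.
Step away and step back to the same note — a neighbor tone (lower neighbor).

Lower neighbor tone.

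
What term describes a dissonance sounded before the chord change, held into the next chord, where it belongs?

Anticipation.

Approach: ahead of the chord change (typically by step), so it is dissonant against the current harmony. Departure: none — the same pitch is restated or held and is a chord tone of the new harmony.
Dissonant first, consonant once the harmony catches up: the note simply arrives early — an anticipation. (The reverse timing, consonant first and dissonant after the change, would be a suspension or retardation.)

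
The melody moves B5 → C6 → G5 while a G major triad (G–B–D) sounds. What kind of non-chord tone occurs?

C6 is an escape tone.

The harmony at that moment is G major triad (G, B, D); C6 is not a chord tone.
It is approached by step up from B5 and left by leap down to G5.
Step in, leap out — an escape tone.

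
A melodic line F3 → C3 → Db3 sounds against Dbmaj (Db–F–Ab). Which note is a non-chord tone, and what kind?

C3 is an appoggiatura.

The harmony at that moment is Db major triad (Db, F, Ab); C3 is not a chord tone.
It is approached by leap down from F3 and left by step up to Db3.
Leap in, step out — an appoggiatura.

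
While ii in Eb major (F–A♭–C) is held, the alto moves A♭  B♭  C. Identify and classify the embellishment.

The harmony at that moment is F minor triad (F, A♭, C); B♭ is not a chord tone.
It is approached by step up from A♭ and left by step up to C.
Step in, step out in the same direction — a passing tone.

B♭ is a passing tone.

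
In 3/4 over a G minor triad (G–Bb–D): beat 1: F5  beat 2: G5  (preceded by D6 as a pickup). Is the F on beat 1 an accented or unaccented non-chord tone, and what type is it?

The harmony at that moment is G minor triad (G, Bb, D); F5 is not a chord tone.
It is approached by leap down from D6 and left by step up to G5.
Leap in, step out — an appoggiatura.
It falls on the downbeat, so it is accented.

Accented appoggiatura.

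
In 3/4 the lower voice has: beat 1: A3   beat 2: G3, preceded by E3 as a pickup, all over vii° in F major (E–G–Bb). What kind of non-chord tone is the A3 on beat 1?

The harmony at that moment is E diminished triad (E, G, Bb); A3 is not a chord tone.
It is approached by leap up from E3 and left by step down to G3.
Leap in, step out, metrically accented — an appoggiatura.

Appoggiatura.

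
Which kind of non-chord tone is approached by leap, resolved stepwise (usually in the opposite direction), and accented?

Appoggiatura.

Approach: by leap. Departure: by step. Metric position: strong.
Leap in, step out, in a metrically strong position — an appoggiatura. (It is the mirror image of the escape tone, which steps in and leaps out from a weak position.)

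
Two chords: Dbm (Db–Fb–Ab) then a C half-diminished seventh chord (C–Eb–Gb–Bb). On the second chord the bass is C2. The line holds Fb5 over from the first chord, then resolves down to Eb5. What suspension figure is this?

At the second chord the bass is C2. The suspended Fb5 lies a fourth above the bass; after resolving down by step to Eb5, the interval above the bass becomes a third.
Suspension figures are named by those two intervals: 4–3.

4–3 suspension.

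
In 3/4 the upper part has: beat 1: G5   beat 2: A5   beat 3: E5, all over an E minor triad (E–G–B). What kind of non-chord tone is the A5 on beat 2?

The harmony at that moment is E minor triad (E, G, B); A5 is not a chord tone.
It is approached by step up from G5 and left by leap down to E5.
Step in, leap out, on a weak beat — an escape tone.

Escape tone.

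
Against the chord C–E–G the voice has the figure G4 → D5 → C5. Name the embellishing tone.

The harmony at that moment is C major triad (C, E, G); D5 is not a chord tone.
It is approached by leap up from G4 and left by step down to C5.
Leap in, step out — an appoggiatura.

D5 is an appoggiatura.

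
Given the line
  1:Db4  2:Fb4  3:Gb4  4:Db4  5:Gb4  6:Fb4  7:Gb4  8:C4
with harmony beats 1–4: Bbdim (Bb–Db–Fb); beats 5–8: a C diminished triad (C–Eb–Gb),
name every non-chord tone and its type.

The harmony at that moment is Bb diminished triad (Bb, Db, Fb); Gb4 is not a chord tone.
It is approached by step up from Fb4 and left by leap down to Db4.
Step in, leap out — an escape tone.
The harmony at that moment is C diminished triad (C, Eb, Gb); Fb4 is not a chord tone.
It is approached by step down from Gb4 and left by step up to Gb4.
Step away and step back to the same note — a neighbor tone (lower neighbor).

Gb4 (beat 3) — escape tone; Fb4 (beat 6) — neighbor tone.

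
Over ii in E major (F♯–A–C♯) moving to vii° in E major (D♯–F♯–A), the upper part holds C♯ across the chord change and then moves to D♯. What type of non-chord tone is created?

C♯ is a retardation.

The harmony at that moment is D♯ diminished triad (D♯, F♯, A); C♯ is not a chord tone.
It is held over (the same pitch as the preceding C♯) and left by step up to D♯.
Held over from the previous chord and resolving up by step — a retardation.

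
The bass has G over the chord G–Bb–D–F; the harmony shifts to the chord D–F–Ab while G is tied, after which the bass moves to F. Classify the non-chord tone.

The harmony at that moment is D diminished triad (D, F, Ab); G is not a chord tone.
It is held over (the same pitch as the preceding G) and left by step down to F.
Held over from the previous chord and resolving down by step — a suspension.

G is a suspension.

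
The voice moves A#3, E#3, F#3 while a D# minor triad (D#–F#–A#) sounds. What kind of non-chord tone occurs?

E#3 is an appoggiatura.

The harmony at that moment is D# minor triad (D#, F#, A#); E#3 is not a chord tone.
It is approached by leap down from A#3 and left by step up to F#3.
Leap in, step out — an appoggiatura.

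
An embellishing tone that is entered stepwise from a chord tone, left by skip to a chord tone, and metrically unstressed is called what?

Escape tone.

Approach: by step. Departure: by leap. Metric position: weak.
Step in, leap out, from a weak position — an escape tone (échappée). (It is the mirror image of the appoggiatura, which leaps in and steps out on a strong beat.)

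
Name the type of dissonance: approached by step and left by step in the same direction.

Approach: by step. Departure: by step, continuing in the same direction.
Stepwise on both sides with no change of direction means the note fills in the space between two different chord tones — a passing tone. (Had it turned back to its starting note it would be a neighbor tone instead.)

Passing tone.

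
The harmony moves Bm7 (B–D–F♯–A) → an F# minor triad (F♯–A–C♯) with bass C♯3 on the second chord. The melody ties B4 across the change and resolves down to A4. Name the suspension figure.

At the second chord the bass is C♯3. The suspended B4 lies a seventh above the bass; after resolving down by step to A4, the interval above the bass becomes a sixth.
Suspension figures are named by those two intervals: 7–6.

7–6 suspension.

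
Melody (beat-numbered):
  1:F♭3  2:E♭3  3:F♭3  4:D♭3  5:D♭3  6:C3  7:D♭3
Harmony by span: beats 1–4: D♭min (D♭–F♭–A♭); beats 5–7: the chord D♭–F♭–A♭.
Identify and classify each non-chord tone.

E♭3 (beat 2) — neighbor tone; C3 (beat 6) — neighbor tone.

The harmony at that moment is D♭ minor triad (D♭, F♭, A♭); E♭3 is not a chord tone.
It is approached by step down from F♭3 and left by step up to F♭3.
Step away and step back to the same note — a neighbor tone (lower neighbor).
The harmony at that moment is D♭ minor triad (D♭, F♭, A♭); C3 is not a chord tone.
It is approached by step down from D♭3 and left by step up to D♭3.
Step away and step back to the same note — a neighbor tone (lower neighbor).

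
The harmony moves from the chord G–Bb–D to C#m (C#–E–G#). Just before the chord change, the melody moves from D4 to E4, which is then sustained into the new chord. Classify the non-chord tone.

The harmony at that moment is G minor triad (G, Bb, D); E4 is not a chord tone.
It is approached by step up from D4 and then sustained as the same pitch into the next harmony.
Arriving early and becoming a chord tone when the harmony changes — an anticipation.

E4 is an anticipation.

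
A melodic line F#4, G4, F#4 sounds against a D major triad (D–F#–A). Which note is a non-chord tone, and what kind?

The harmony at that moment is D major triad (D, F#, A); G4 is not a chord tone.
It is approached by step up from F#4 and left by step down to F#4.
Step away and step back to the same note — a neighbor tone (upper neighbor).

G4 is a neighbor tone.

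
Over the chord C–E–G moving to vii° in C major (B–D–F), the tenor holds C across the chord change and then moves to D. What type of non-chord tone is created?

The harmony at that moment is B diminished triad (B, D, F); C is not a chord tone.
It is held over (the same pitch as the preceding C) and left by step up to D.
Held over from the previous chord and resolving up by step — a retardation.

C is a retardation.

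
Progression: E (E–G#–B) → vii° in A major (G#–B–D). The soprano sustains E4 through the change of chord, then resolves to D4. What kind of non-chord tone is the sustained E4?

The harmony at that moment is G# diminished triad (G#, B, D); E4 is not a chord tone.
It is held over (the same pitch as the preceding E4) and left by step down to D4.
Held over from the previous chord and resolving down by step — a suspension.

E4 is a suspension.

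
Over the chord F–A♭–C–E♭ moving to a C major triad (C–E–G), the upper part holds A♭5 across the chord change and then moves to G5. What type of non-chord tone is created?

A♭5 is a suspension.

The harmony at that moment is C major triad (C, E, G); A♭5 is not a chord tone.
It is held over (the same pitch as the preceding A♭5) and left by step down to G5.
Held over from the previous chord and resolving down by step — a suspension.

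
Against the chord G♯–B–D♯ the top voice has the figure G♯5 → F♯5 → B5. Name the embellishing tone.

F♯5 is an escape tone.

The harmony at that moment is G♯ minor triad (G♯, B, D♯); F♯5 is not a chord tone.
It is approached by step down from G♯5 and left by leap up to B5.
Step in, leap out — an escape tone.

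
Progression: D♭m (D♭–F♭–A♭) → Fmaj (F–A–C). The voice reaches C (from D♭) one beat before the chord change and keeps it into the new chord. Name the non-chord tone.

C is an anticipation.

The harmony at that moment is D♭ minor triad (D♭, F♭, A♭); C is not a chord tone.
It is approached by step down from D♭ and then sustained as the same pitch into the next harmony.
Arriving early and becoming a chord tone when the harmony changes — an anticipation.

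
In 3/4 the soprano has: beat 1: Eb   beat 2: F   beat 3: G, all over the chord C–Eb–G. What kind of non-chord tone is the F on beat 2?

Passing tone.

The harmony at that moment is C minor triad (C, Eb, G); F is not a chord tone.
It is approached by step up from Eb and left by step up to G.
Step in, step out in the same direction — a passing tone.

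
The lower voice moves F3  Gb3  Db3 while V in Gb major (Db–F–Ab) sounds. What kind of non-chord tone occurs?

Gb3 is an escape tone.

The harmony at that moment is Db major triad (Db, F, Ab); Gb3 is not a chord tone.
It is approached by step up from F3 and left by leap down to Db3.
Step in, leap out — an escape tone.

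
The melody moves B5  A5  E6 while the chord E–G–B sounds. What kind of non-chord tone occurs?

A5 is an escape tone.

The harmony at that moment is E minor triad (E, G, B); A5 is not a chord tone.
It is approached by step down from B5 and left by leap up to E6.
Step in, leap out — an escape tone.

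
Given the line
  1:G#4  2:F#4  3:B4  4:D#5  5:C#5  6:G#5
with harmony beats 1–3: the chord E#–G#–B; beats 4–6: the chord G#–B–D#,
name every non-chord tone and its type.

F#4 (beat 2) — escape tone; C#5 (beat 5) — escape tone.

The harmony at that moment is E# diminished triad (E#, G#, B); F#4 is not a chord tone.
It is approached by step down from G#4 and left by leap up to B4.
Step in, leap out — an escape tone.
The harmony at that moment is G# minor triad (G#, B, D#); C#5 is not a chord tone.
It is approached by step down from D#5 and left by leap up to G#5.
Step in, leap out — an escape tone.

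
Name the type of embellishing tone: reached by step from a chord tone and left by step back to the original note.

Approach: by step. Departure: by step in the opposite direction, back to the starting pitch.
Stepwise on both sides but reversing to return to the same chord tone — a neighbor tone. (Had it continued onward in the same direction it would be a passing tone instead.)

Neighbor tone.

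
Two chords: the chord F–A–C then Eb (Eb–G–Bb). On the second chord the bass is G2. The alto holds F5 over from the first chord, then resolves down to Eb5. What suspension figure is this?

At the second chord the bass is G2. The suspended F5 lies a seventh above the bass; after resolving down by step to Eb5, the interval above the bass becomes a sixth.
Suspension figures are named by those two intervals: 7–6.

7–6 suspension.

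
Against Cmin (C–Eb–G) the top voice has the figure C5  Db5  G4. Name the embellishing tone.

Db5 is an escape tone.

The harmony at that moment is C minor triad (C, Eb, G); Db5 is not a chord tone.
It is approached by step up from C5 and left by leap down to G4.
Step in, leap out — an escape tone.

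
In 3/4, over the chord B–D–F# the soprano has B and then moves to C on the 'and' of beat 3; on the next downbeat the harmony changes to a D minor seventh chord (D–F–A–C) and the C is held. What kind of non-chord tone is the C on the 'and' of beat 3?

Anticipation.

The harmony at that moment is B minor triad (B, D, F#); C is not a chord tone.
It is approached by step up from B and then sustained as the same pitch into the next harmony.
Arriving early and becoming a chord tone when the harmony changes — an anticipation.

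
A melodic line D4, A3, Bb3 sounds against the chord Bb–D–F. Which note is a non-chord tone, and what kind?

The harmony at that moment is Bb major triad (Bb, D, F); A3 is not a chord tone.
It is approached by leap down from D4 and left by step up to Bb3.
Leap in, step out — an appoggiatura.

A3 is an appoggiatura.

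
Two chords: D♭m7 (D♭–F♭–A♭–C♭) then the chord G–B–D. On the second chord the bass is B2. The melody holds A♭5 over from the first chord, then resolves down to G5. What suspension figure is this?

7–6 suspension.

At the second chord the bass is B2. The suspended A♭5 lies a seventh above the bass; after resolving down by step to G5, the interval above the bass becomes a sixth.
Suspension figures are named by those two intervals: 7–6.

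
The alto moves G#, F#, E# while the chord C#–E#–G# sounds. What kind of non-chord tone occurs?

The harmony at that moment is C# major triad (C#, E#, G#); F# is not a chord tone.
It is approached by step down from G# and left by step down to E#.
Step in, step out in the same direction — a passing tone.

F# is a passing tone.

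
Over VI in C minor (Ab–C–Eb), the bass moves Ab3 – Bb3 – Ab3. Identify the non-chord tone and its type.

The harmony at that moment is Ab major triad (Ab, C, Eb); Bb3 is not a chord tone.
It is approached by step up from Ab3 and left by step down to Ab3.
Step away and step back to the same note — a neighbor tone (upper neighbor).

Bb3 is a neighbor tone.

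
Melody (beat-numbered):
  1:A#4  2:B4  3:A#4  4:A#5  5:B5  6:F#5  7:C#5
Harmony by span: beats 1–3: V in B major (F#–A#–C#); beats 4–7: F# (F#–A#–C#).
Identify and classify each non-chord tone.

B4 (beat 2) — neighbor tone; B5 (beat 5) — escape tone.

The harmony at that moment is F# major triad (F#, A#, C#); B4 is not a chord tone.
It is approached by step up from A#4 and left by step down to A#4.
Step away and step back to the same note — a neighbor tone (upper neighbor).
The harmony at that moment is F# major triad (F#, A#, C#); B5 is not a chord tone.
It is approached by step up from A#5 and left by leap down to F#5.
Step in, leap out — an escape tone.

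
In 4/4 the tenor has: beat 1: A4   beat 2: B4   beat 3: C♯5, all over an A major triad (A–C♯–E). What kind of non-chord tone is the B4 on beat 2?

Passing tone.

The harmony at that moment is A major triad (A, C♯, E); B4 is not a chord tone.
It is approached by step up from A4 and left by step up to C♯5.
Step in, step out in the same direction — a passing tone.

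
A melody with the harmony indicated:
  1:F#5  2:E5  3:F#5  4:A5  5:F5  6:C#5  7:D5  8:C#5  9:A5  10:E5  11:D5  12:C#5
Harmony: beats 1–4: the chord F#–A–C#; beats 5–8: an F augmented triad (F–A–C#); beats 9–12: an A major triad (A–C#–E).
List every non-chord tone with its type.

E5 (beat 2) — neighbor tone; D5 (beat 7) — neighbor tone; D5 (beat 11) — passing tone.

The harmony at that moment is F# minor triad (F#, A, C#); E5 is not a chord tone.
It is approached by step down from F#5 and left by step up to F#5.
Step away and step back to the same note — a neighbor tone (lower neighbor).
The harmony at that moment is F augmented triad (F, A, C#); D5 is not a chord tone.
It is approached by step up from C#5 and left by step down to C#5.
Step away and step back to the same note — a neighbor tone (upper neighbor).
The harmony at that moment is A major triad (A, C#, E); D5 is not a chord tone.
It is approached by step down from E5 and left by step down to C#5.
Step in, step out in the same direction — a passing tone.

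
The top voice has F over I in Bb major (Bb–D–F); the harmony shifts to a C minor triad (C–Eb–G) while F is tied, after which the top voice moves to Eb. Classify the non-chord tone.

The harmony at that moment is C minor triad (C, Eb, G); F is not a chord tone.
It is held over (the same pitch as the preceding F) and left by step down to Eb.
Held over from the previous chord and resolving down by step — a suspension.

F is a suspension.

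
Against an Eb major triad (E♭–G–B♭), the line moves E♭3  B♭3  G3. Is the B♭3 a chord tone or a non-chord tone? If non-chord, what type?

Eb major triad contains E♭, G, B♭; B♭ is the fifth, so it is a chord tone.

Chord tone (the fifth of Eb major triad).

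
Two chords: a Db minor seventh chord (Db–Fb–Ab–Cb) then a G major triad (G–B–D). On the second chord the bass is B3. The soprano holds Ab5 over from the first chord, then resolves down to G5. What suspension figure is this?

7–6 suspension.

At the second chord the bass is B3. The suspended Ab5 lies a seventh above the bass; after resolving down by step to G5, the interval above the bass becomes a sixth.
Suspension figures are named by those two intervals: 7–6.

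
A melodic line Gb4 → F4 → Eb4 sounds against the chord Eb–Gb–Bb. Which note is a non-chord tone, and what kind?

The harmony at that moment is Eb minor triad (Eb, Gb, Bb); F4 is not a chord tone.
It is approached by step down from Gb4 and left by step down to Eb4.
Step in, step out in the same direction — a passing tone.

F4 is a passing tone.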